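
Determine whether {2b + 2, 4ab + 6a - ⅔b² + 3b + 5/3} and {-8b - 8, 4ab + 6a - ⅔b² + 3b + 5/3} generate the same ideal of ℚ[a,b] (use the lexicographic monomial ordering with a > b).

Equality of ideals is decidable: compute both reduced Gröbner bases (unique for the ordering) and check whether they agree.
Buchberger on the first generating set:
f_1 = 2b + 2, LT = b.
f_2 = 4ab + 6a - ⅔b² + 3b + 5/3, LT = ab.

S(f_1,f_2): lcm = ab. S = -½a + ⅙b² - ¾b - 5/12.
  leading term a: no divisor's leading term divides it; move -½a to the remainder.
  leading term b²: subtract (1/12b)·f_1 from ⅙b² - ¾b - 5/12 → -11/12b - 5/12
  leading term b: subtract (-11/24)·f_1 from -11/12b - 5/12 → ½
  leading term 1: no divisor's leading term divides it; move ½ to the remainder.
  remainder -½a + ½ ≠ 0; add g_3 = -½a + ½ to the basis.

S(f_1,g_3): leading monomials are coprime, so the S-polynomial reduces to 0 (Buchberger's first criterion).
S(f_2,g_3): lcm = ab. S = 3/2a - ⅙b² + 7/4b + 5/12.
  leading term a: subtract (-3)·g_3 from 3/2a - ⅙b² + 7/4b + 5/12 → -⅙b² + 7/4b + 23/12
  leading term b²: subtract (-1/12b)·f_1 from -⅙b² + 7/4b + 23/12 → 23/12b + 23/12
  leading term b: subtract (23/24)·f_1 from 23/12b + 23/12 → 0
  remainder 0.

Every S-polynomial of the final basis reduces to 0, so we have a Gröbner basis.
Inter-reduce: drop elements whose leading term is divisible by another's, tail-reduce, and make monic.
Reduced Gröbner basis: {a - 1, b + 1}.

Buchberger on the second generating set:
h_1 = -8b - 8, LT = b.
h_2 = 4ab + 6a - ⅔b² + 3b + 5/3, LT = ab.

S(h_1,h_2): lcm = ab. S = -½a + ⅙b² - ¾b - 5/12.
  leading term a: no divisor's leading term divides it; move -½a to the remainder.
  leading term b²: subtract (-1/48b)·h_1 from ⅙b² - ¾b - 5/12 → -11/12b - 5/12
  leading term b: subtract (11/96)·h_1 from -11/12b - 5/12 → ½
  leading term 1: no divisor's leading term divides it; move ½ to the remainder.
  remainder -½a + ½ ≠ 0; add k_3 = -½a + ½ to the basis.

S(h_1,k_3): leading monomials are coprime, so the S-polynomial reduces to 0 (Buchberger's first criterion).
S(h_2,k_3): lcm = ab. S = 3/2a - ⅙b² + 7/4b + 5/12.
  leading term a: subtract (-3)·k_3 from 3/2a - ⅙b² + 7/4b + 5/12 → -⅙b² + 7/4b + 23/12
  leading term b²: subtract (1/48b)·h_1 from -⅙b² + 7/4b + 23/12 → 23/12b + 23/12
  leading term b: subtract (-23/96)·h_1 from 23/12b + 23/12 → 0
  remainder 0.

Every S-polynomial of the final basis reduces to 0, so we have a Gröbner basis.
Inter-reduce: drop elements whose leading term is divisible by another's, tail-reduce, and make monic.
Reduced Gröbner basis: {a - 1, b + 1}.

The two bases agree; hence the ideals are identical.

Yes, the ideals are equal.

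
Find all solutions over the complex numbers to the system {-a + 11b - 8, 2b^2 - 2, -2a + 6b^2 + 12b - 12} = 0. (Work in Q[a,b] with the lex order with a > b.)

Compute a lex Gröbner basis by Buchberger's algorithm.
f_1 = -a + 11b - 8, LT = a.
f_2 = 2b^2 - 2, LT = b^2.
f_3 = -2a + 6b^2 + 12b - 12, LT = a.

S(f_1,f_3): lcm = a. S = 3b^2 - 5b + 2.
  leading term b^2: subtract (3/2)·f_2 from 3b^2 - 5b + 2 → -5b + 5
  leading term b: no divisor's leading term divides it; move -5b to the remainder.
  leading term 1: no divisor's leading term divides it; move 5 to the remainder.
  remainder -5b + 5 ≠ 0; add h_4 = -5b + 5 to the basis.

The other S-polynomials (S(f_1,f_2), S(f_2,f_3), S(f_1,h_4), S(f_2,h_4), S(f_3,h_4)) all reduce to 0 modulo the current basis, so we have a Gröbner basis.
Inter-reduce: drop elements whose leading term is divisible by another's, tail-reduce, and make monic.
Reduced Gröbner basis: {a - 3, b - 1}.

A lex Gröbner basis eliminates variables successively. Here b - 1 depends only on b, with roots {1}; lifting each root through the earlier basis elements recovers the full solutions.
  b = 1: the earlier basis element becomes a - 3 = 0, giving a = 3 — point (3, 1).
Substituting each solution back into the original system confirms all equations vanish.

{(3, 1)}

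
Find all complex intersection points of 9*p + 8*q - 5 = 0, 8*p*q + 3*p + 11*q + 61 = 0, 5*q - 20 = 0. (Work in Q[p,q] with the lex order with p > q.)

Compute a lex Gröbner basis by Buchberger's algorithm.
f_1 = 9*p + 8*q - 5, LT = p.
f_2 = 8*p*q + 3*p + 11*q + 61, LT = p*q.
f_3 = 5*q - 20, LT = q.

The S-polynomials (S(f_1,f_2), S(f_1,f_3), S(f_2,f_3)) all reduce to 0 modulo the current basis, so we have a Gröbner basis.
Inter-reduce: drop elements whose leading term is divisible by another's, tail-reduce, and make monic.
Reduced Gröbner basis: {p + 3, q - 4}.

From the last basis element, q - 4 = 0, so q takes values in {4}. Each choice, substituted upward through the basis, yields the corresponding point(s) of the solution set.
  q = 4: the earlier basis element becomes p + 3 = 0, giving p = -3 — point (-3, 4).

{(-3, 4)}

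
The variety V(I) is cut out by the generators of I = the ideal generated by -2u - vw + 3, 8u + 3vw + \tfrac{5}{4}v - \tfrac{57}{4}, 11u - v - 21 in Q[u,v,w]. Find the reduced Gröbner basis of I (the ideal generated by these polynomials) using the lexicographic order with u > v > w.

f_1 = -2u - vw + 3, LT = u.
f_2 = 8u + 3vw + \tfrac{5}{4}v - \tfrac{57}{4}, LT = u.
f_3 = 11u - v - 21, LT = u.

S(f_1,f_2): lcm = u. S = \tfrac{1}{8}vw - \tfrac{5}{32}v + \tfrac{9}{32}.
  leading term vw: no divisor's leading term divides it; move \tfrac{1}{8}vw to the remainder.
  leading term v: no divisor's leading term divides it; move -\tfrac{5}{32}v to the remainder.
  leading term 1: no divisor's leading term divides it; move \tfrac{9}{32} to the remainder.
  remainder \tfrac{1}{8}vw - \tfrac{5}{32}v + \tfrac{9}{32} ≠ 0; add g_4 = \tfrac{1}{8}vw - \tfrac{5}{32}v + \tfrac{9}{32} to the basis.

S(f_1,f_3): lcm = u. S = \tfrac{1}{2}vw + \tfrac{1}{11}v + \tfrac{9}{22}.
  leading term vw: subtract (4)·g_4 from \tfrac{1}{2}vw + \tfrac{1}{11}v + \tfrac{9}{22} → \tfrac{63}{88}v - \tfrac{63}{88}
  leading term v: no divisor's leading term divides it; move \tfrac{63}{88}v to the remainder.
  leading term 1: no divisor's leading term divides it; move -\tfrac{63}{88} to the remainder.
  remainder \tfrac{63}{88}v - \tfrac{63}{88} ≠ 0; add g_5 = \tfrac{63}{88}v - \tfrac{63}{88} to the basis.

S(g_4,g_5): lcm = vw. S = -\tfrac{5}{4}v + w + \tfrac{9}{4}.
  leading term v: subtract (-\tfrac{110}{63})·g_5 from -\tfrac{5}{4}v + w + \tfrac{9}{4} → w + 1
  leading term w: no divisor's leading term divides it; move w to the remainder.
  leading term 1: no divisor's leading term divides it; move 1 to the remainder.
  remainder w + 1 ≠ 0; add g_6 = w + 1 to the basis.

The other S-polynomials (S(f_2,f_3), S(f_1,g_4), S(f_2,g_4), S(f_3,g_4), S(f_1,g_5), S(f_2,g_5), S(f_3,g_5), S(f_1,g_6), S(f_2,g_6), S(f_3,g_6), S(g_4,g_6), S(g_5,g_6)) all reduce to 0 modulo the current basis, so we have a Gröbner basis.
Inter-reduce: drop elements whose leading term is divisible by another's, tail-reduce, and make monic.

G = {u - 2, v - 1, w + 1}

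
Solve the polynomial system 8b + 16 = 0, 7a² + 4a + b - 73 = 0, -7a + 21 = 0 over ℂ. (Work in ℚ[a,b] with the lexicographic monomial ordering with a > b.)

{(3, -2)}

Compute a lex Gröbner basis by Buchberger's algorithm.
f_1 = 8b + 16, LT = b.
f_2 = 7a² + 4a + b - 73, LT = a².
f_3 = -7a + 21, LT = a.

The S-polynomials (S(f_1,f_2), S(f_1,f_3), S(f_2,f_3)) all reduce to 0 modulo the current basis, so we have a Gröbner basis.
Inter-reduce: drop elements whose leading term is divisible by another's, tail-reduce, and make monic.
Reduced Gröbner basis: {a - 3, b + 2}.

Since the basis is lex-ordered, b + 2 is univariate in b. Its roots are {-2}. Back-substituting each root into the other basis elements fixes the other coordinates.
  b = -2: the earlier basis element becomes a - 3 = 0, giving a = 3 — point (3, -2).
A lex Gröbner basis triangularizes the system, enabling back-substitution.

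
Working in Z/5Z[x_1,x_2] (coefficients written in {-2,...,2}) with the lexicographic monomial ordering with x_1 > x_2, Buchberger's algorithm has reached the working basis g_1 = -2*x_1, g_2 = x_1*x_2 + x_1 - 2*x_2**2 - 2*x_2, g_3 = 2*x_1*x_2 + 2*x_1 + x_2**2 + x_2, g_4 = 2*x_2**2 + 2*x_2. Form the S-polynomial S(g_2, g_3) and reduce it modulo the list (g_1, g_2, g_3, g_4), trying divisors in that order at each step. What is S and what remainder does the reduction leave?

S(g_2, g_3) = 0; remainder on division = 0.

lcm(LM(g_2), LM(g_3)) = x_1*x_2.
S = (lcm/LT(g_2))·g_2 − (lcm/LT(g_3))·g_3 = 0.
Reduce S modulo (g_1, g_2, g_3, g_4) in that order:
The remainder is 0, so this S-polynomial contributes no new basis element.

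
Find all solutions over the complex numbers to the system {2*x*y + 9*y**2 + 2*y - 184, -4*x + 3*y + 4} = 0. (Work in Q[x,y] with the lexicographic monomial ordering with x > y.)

{(-16/7, -92/21), (4, 4)}

Compute a lex Gröbner basis by Buchberger's algorithm.
f_1 = 2*x*y + 9*y**2 + 2*y - 184, LT = x*y.
f_2 = -4*x + 3*y + 4, LT = x.

S(f_1,f_2): lcm = x*y. S = 21/4*y**2 + 2*y - 92.
  leading term y**2: no divisor's leading term divides it; move 21/4*y**2 to the remainder.
  leading term y: no divisor's leading term divides it; move 2*y to the remainder.
  leading term 1: no divisor's leading term divides it; move -92 to the remainder.
  remainder 21/4*y**2 + 2*y - 92 ≠ 0; add h_3 = 21/4*y**2 + 2*y - 92 to the basis.

S(f_1,h_3): lcm = x*y**2. S = -8/21*x*y + 368/21*x + 9/2*y**3 + y**2 - 92*y.
  leading term x*y: subtract (-4/21)·f_1 from -8/21*x*y + 368/21*x + 9/2*y**3 + y**2 - 92*y → 368/21*x + 9/2*y**3 + 19/7*y**2 - 1924/21*y - 736/21
  leading term x: subtract (-92/21)·f_2 from 368/21*x + 9/2*y**3 + 19/7*y**2 - 1924/21*y - 736/21 → 9/2*y**3 + 19/7*y**2 - 1648/21*y - 368/21
  leading term y**3: subtract (6/7*y)·h_3 from 9/2*y**3 + 19/7*y**2 - 1648/21*y - 368/21 → y**2 + 8/21*y - 368/21
  leading term y**2: subtract (4/21)·h_3 from y**2 + 8/21*y - 368/21 → 0
  remainder 0.

S(f_2,h_3): leading monomials are coprime, so the S-polynomial reduces to 0 (Buchberger's first criterion).
Every S-polynomial of the final basis reduces to 0, so we have a Gröbner basis.
Inter-reduce: drop elements whose leading term is divisible by another's, tail-reduce, and make monic.
Reduced Gröbner basis: {x - 3/4*y - 1, y**2 + 8/21*y - 368/21}.

A lex Gröbner basis eliminates variables successively. Here y**2 + 8/21*y - 368/21 depends only on y, with roots {-92/21, 4}; lifting each root through the earlier basis elements recovers the full solutions.
  y = -92/21: the earlier basis element becomes x + 16/7 = 0, giving x = -16/7 — point (-16/7, -92/21).
  y = 4: the earlier basis element becomes x - 4 = 0, giving x = 4 — point (4, 4).
Substituting each solution back into the original system confirms all equations vanish.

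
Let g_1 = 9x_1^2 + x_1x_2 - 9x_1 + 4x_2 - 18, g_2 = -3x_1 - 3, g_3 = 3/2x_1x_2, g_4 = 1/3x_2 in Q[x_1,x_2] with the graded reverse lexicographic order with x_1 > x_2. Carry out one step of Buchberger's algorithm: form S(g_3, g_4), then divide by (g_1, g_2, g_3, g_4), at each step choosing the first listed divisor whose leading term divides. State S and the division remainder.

lcm(LM(g_3), LM(g_4)) = x_1x_2.
S = (lcm/LT(g_3))·g_3 − (lcm/LT(g_4))·g_4 = 0.
Reduce S modulo (g_1, g_2, g_3, g_4) in that order:
The remainder is 0, so this S-polynomial contributes no new basis element.

S(g_3, g_4) = 0; remainder on division = 0.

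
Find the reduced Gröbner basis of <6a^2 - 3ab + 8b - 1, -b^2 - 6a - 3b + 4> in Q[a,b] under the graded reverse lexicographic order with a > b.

G = {a^2 - 1/2ab + 4/3b - 1/6, b^2 + 6a + 3b - 4}

This is the nonlinear analogue of row-reducing a linear system.

f_1 = 6a^2 - 3ab + 8b - 1, LT = a^2.
f_2 = -b^2 - 6a - 3b + 4, LT = b^2.

The S-polynomials (S(f_1,f_2)) all reduce to 0 modulo the current basis, so we have a Gröbner basis.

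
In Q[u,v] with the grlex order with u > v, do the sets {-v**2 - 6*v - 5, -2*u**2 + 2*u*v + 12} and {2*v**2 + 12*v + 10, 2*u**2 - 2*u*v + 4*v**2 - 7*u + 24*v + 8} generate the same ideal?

No, the ideals differ.

Since reduced Gröbner bases are canonical representatives of ideals under a given ordering, it suffices to compute and compare them.
Buchberger on the first generating set:
f_1 = -v**2 - 6*v - 5, LT = v**2.
f_2 = -2*u**2 + 2*u*v + 12, LT = u**2.

The S-polynomials (S(f_1,f_2)) all reduce to 0 modulo the current basis, so we have a Gröbner basis.
Inter-reduce: drop elements whose leading term is divisible by another's, tail-reduce, and make monic.
Reduced Gröbner basis: {u**2 - u*v - 6, v**2 + 6*v + 5}.

Buchberger on the second generating set:
h_1 = 2*v**2 + 12*v + 10, LT = v**2.
h_2 = 2*u**2 - 2*u*v + 4*v**2 - 7*u + 24*v + 8, LT = u**2.

The S-polynomials (S(h_1,h_2)) all reduce to 0 modulo the current basis, so we have a Gröbner basis.
Inter-reduce: drop elements whose leading term is divisible by another's, tail-reduce, and make monic.
Reduced Gröbner basis: {u**2 - u*v - 7/2*u - 6, v**2 + 6*v + 5}.

These differ, so the ideals are not equal.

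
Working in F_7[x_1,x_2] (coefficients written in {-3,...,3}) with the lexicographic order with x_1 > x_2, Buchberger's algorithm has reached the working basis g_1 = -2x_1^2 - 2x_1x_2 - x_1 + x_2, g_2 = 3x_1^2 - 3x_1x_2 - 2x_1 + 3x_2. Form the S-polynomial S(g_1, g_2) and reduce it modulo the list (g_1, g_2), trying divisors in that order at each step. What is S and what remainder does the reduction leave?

S(g_1, g_2) = 2x_1x_2 + 2x_2; remainder on division = 2x_1x_2 + 2x_2.

lcm(LM(g_1), LM(g_2)) = x_1^2.
S = (lcm/LT(g_1))·g_1 − (lcm/LT(g_2))·g_2 = 2x_1x_2 + 2x_2.
Reduce S modulo (g_1, g_2) in that order:
  leading term x_1x_2: no divisor's leading term divides it; move 2x_1x_2 to the remainder.
  leading term x_2: no divisor's leading term divides it; move 2x_2 to the remainder.
The remainder 2x_1x_2 + 2x_2 is nonzero, so it would be added as the next basis element.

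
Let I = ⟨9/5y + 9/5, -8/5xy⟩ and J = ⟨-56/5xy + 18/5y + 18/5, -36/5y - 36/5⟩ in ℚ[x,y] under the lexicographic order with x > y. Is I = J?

Yes, the ideals are equal.

Equality of ideals is decidable: compute both reduced Gröbner bases (unique for the ordering) and check whether they agree.
Buchberger on the first generating set:
f_1 = 9/5y + 9/5, LT = y.
f_2 = -8/5xy, LT = xy.

S(f_1,f_2): lcm = xy. S = x.
  leading term x: no divisor's leading term divides it; move x to the remainder.
  remainder x ≠ 0; add g_3 = x to the basis.

S(f_1,g_3): leading monomials are coprime, so the S-polynomial reduces to 0 (Buchberger's first criterion).
S(f_2,g_3): lcm = xy. S = 0.
  remainder 0.

Every S-polynomial of the final basis reduces to 0, so we have a Gröbner basis.
Inter-reduce: drop elements whose leading term is divisible by another's, tail-reduce, and make monic.
Reduced Gröbner basis: {x, y + 1}.

Buchberger on the second generating set:
h_1 = -56/5xy + 18/5y + 18/5, LT = xy.
h_2 = -36/5y - 36/5, LT = y.

S(h_1,h_2): lcm = xy. S = -x - 9/28y - 9/28.
  leading term x: no divisor's leading term divides it; move -x to the remainder.
  leading term y: subtract (5/112)·h_2 from -9/28y - 9/28 → 0
  remainder -x ≠ 0; add k_3 = -x to the basis.

S(h_1,k_3): lcm = xy. S = -9/28y - 9/28.
  leading term y: subtract (5/112)·h_2 from -9/28y - 9/28 → 0
  remainder 0.

S(h_2,k_3): leading monomials are coprime, so the S-polynomial reduces to 0 (Buchberger's first criterion).
Every S-polynomial of the final basis reduces to 0, so we have a Gröbner basis.
Inter-reduce: drop elements whose leading term is divisible by another's, tail-reduce, and make monic.
Reduced Gröbner basis: {x, y + 1}.

The two bases agree; hence the ideals are identical.
The choice of monomial ordering does not affect the verdict — as long as both bases are computed under the same ordering, their equality decides ideal equality.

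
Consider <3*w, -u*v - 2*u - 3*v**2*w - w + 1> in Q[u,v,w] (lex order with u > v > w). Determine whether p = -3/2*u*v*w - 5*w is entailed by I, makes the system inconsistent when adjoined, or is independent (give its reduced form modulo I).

-3/2*u*v*w - 5*w lies in I (it reduces to 0).

First compute the reduced Gröbner basis of I by Buchberger's algorithm.
f_1 = 3*w, LT = w.
f_2 = -u*v - 2*u - 3*v**2*w - w + 1, LT = u*v.

The S-polynomials (S(f_1,f_2)) all reduce to 0 modulo the current basis, so we have a Gröbner basis.
Inter-reduce: drop elements whose leading term is divisible by another's, tail-reduce, and make monic.
Reduced Gröbner basis: {u*v + 2*u - 1, w}.
Label its elements g_1 = u*v + 2*u - 1, g_2 = w.

Reduce p = -3/2*u*v*w - 5*w modulo G:
  leading term u*v*w: subtract (-3/2*w)·g_1 from -3/2*u*v*w - 5*w → 3*u*w - 13/2*w
  leading term u*w: subtract (3*u)·g_2 from 3*u*w - 13/2*w → -13/2*w
  leading term w: subtract (-13/2)·g_2 from -13/2*w → 0
  normal form = 0.
Since the normal form is 0, p ∈ I.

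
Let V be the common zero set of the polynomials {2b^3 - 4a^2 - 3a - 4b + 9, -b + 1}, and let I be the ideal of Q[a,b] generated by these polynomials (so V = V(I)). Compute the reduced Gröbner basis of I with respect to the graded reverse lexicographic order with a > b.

G = {a^2 + 3/4a - 7/4, b - 1}

f_1 = 2b^3 - 4a^2 - 3a - 4b + 9, LT = b^3.
f_2 = -b + 1, LT = b.

S(f_1,f_2): lcm = b^3. S = -2a^2 + b^2 - 3/2a - 2b + 9/2.
  leading term a^2: no divisor's leading term divides it; move -2a^2 to the remainder.
  leading term b^2: subtract (-b)·f_2 from b^2 - 3/2a - 2b + 9/2 → -3/2a - b + 9/2
  leading term a: no divisor's leading term divides it; move -3/2a to the remainder.
  leading term b: subtract (1)·f_2 from -b + 9/2 → 7/2
  leading term 1: no divisor's leading term divides it; move 7/2 to the remainder.
  remainder -2a^2 - 3/2a + 7/2 ≠ 0; add g_3 = -2a^2 - 3/2a + 7/2 to the basis.

The other S-polynomials (S(f_1,g_3), S(f_2,g_3)) all reduce to 0 modulo the current basis, so we have a Gröbner basis.
Inter-reduce: drop elements whose leading term is divisible by another's, tail-reduce, and make monic.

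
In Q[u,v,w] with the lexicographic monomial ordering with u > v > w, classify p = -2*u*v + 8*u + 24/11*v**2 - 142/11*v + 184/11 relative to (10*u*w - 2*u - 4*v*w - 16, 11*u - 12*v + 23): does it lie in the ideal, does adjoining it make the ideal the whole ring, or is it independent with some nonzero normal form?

-2*u*v + 8*u + 24/11*v**2 - 142/11*v + 184/11 lies in I (it reduces to 0).

First compute the reduced Gröbner basis of I by Buchberger's algorithm.
f_1 = 10*u*w - 2*u - 4*v*w - 16, LT = u*w.
f_2 = 11*u - 12*v + 23, LT = u.

S(f_1,f_2): lcm = u*w. S = -1/5*u + 38/55*v*w - 23/11*w - 8/5.
  leading term u: subtract (-1/55)·f_2 from -1/5*u + 38/55*v*w - 23/11*w - 8/5 → 38/55*v*w - 12/55*v - 23/11*w - 13/11
  leading term v*w: no divisor's leading term divides it; move 38/55*v*w to the remainder.
  leading term v: no divisor's leading term divides it; move -12/55*v to the remainder.
  leading term w: no divisor's leading term divides it; move -23/11*w to the remainder.
  leading term 1: no divisor's leading term divides it; move -13/11 to the remainder.
  remainder 38/55*v*w - 12/55*v - 23/11*w - 13/11 ≠ 0; add h_3 = 38/55*v*w - 12/55*v - 23/11*w - 13/11 to the basis.

The other S-polynomials (S(f_1,h_3), S(f_2,h_3)) all reduce to 0 modulo the current basis, so we have a Gröbner basis.
Inter-reduce: drop elements whose leading term is divisible by another's, tail-reduce, and make monic.
Reduced Gröbner basis: {u - 12/11*v + 23/11, v*w - 6/19*v - 115/38*w - 65/38}.
Label its elements g_1 = u - 12/11*v + 23/11, g_2 = v*w - 6/19*v - 115/38*w - 65/38.

Reduce p = -2*u*v + 8*u + 24/11*v**2 - 142/11*v + 184/11 modulo G:
  leading term u*v: subtract (-2*v)·g_1 from -2*u*v + 8*u + 24/11*v**2 - 142/11*v + 184/11 → 8*u - 96/11*v + 184/11
  leading term u: subtract (8)·g_1 from 8*u - 96/11*v + 184/11 → 0
  normal form = 0.
Since the normal form is 0, p ∈ I.

The remainder on division by a Gröbner basis is unique — it is the normal form.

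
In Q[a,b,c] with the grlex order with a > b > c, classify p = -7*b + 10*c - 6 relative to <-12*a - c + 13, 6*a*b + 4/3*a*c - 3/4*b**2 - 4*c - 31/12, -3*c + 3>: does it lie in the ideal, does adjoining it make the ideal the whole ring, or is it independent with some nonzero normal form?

Adjoining -7*b + 10*c - 6 makes the ideal the whole ring: the system is inconsistent.

First compute the reduced Gröbner basis of I by Buchberger's algorithm.
f_1 = -12*a - c + 13, LT = a.
f_2 = 6*a*b + 4/3*a*c - 3/4*b**2 - 4*c - 31/12, LT = a*b.
f_3 = -3*c + 3, LT = c.

S(f_1,f_2): lcm = a*b. S = -2/9*a*c + 1/8*b**2 + 1/12*b*c - 13/12*b + 2/3*c + 31/72.
  leading term a*c: subtract (1/54*c)·f_1 from -2/9*a*c + 1/8*b**2 + 1/12*b*c - 13/12*b + 2/3*c + 31/72 → 1/8*b**2 + 1/12*b*c + 1/54*c**2 - 13/12*b + 23/54*c + 31/72
  leading term b**2: no divisor's leading term divides it; move 1/8*b**2 to the remainder.
  leading term b*c: subtract (-1/36*b)·f_3 from 1/12*b*c + 1/54*c**2 - 13/12*b + 23/54*c + 31/72 → 1/54*c**2 - b + 23/54*c + 31/72
  leading term c**2: subtract (-1/162*c)·f_3 from 1/54*c**2 - b + 23/54*c + 31/72 → -b + 4/9*c + 31/72
  leading term b: no divisor's leading term divides it; move -b to the remainder.
  leading term c: subtract (-4/27)·f_3 from 4/9*c + 31/72 → 7/8
  leading term 1: no divisor's leading term divides it; move 7/8 to the remainder.
  remainder 1/8*b**2 - b + 7/8 ≠ 0; add h_4 = 1/8*b**2 - b + 7/8 to the basis.

The other S-polynomials (S(f_1,f_3), S(f_2,f_3), S(f_1,h_4), S(f_2,h_4), S(f_3,h_4)) all reduce to 0 modulo the current basis, so we have a Gröbner basis.
Inter-reduce: drop elements whose leading term is divisible by another's, tail-reduce, and make monic.
Reduced Gröbner basis: {b**2 - 8*b + 7, a - 1, c - 1}.
Label its elements g_1 = b**2 - 8*b + 7, g_2 = a - 1, g_3 = c - 1.

Reduce p = -7*b + 10*c - 6 modulo G:
  leading term b: no divisor's leading term divides it; move -7*b to the remainder.
  leading term c: subtract (10)·g_3 from 10*c - 6 → 4
  leading term 1: no divisor's leading term divides it; move 4 to the remainder.
  normal form = -7*b + 4.
The normal form is nonzero, so p ∉ I. Since p minus its normal form lies in I, I + (p) = I + (r) where r = -7*b + 4; decide whether this ideal is the whole ring.
Run Buchberger on G together with r (pairs among the g_i already reduce to 0 since G is a Gröbner basis):
g_1 = b**2 - 8*b + 7, LT = b**2.
g_2 = a - 1, LT = a.
g_3 = c - 1, LT = c.
r = -7*b + 4, LT = b.

S(g_1,r): lcm = b**2. S = -52/7*b + 7.
  leading term b: subtract (52/49)·r from -52/7*b + 7 → 135/49
  leading term 1: no divisor's leading term divides it; move 135/49 to the remainder.
  remainder 135/49 ≠ 0; add m_5 = 135/49 to the basis.

The other S-polynomials (S(g_1,g_2), S(g_1,g_3), S(g_2,g_3), S(g_2,r), S(g_3,r), S(g_1,m_5), S(g_2,m_5), S(g_3,m_5), S(r,m_5)) all reduce to 0 modulo the current basis, so we have a Gröbner basis.
Inter-reduce: drop elements whose leading term is divisible by another's, tail-reduce, and make monic.
Reduced Gröbner basis: {1}.
The reduced Gröbner basis of I + (p) is {1}: the ideal is the whole ring, so the enlarged system has no common solution — adjoining p is inconsistent.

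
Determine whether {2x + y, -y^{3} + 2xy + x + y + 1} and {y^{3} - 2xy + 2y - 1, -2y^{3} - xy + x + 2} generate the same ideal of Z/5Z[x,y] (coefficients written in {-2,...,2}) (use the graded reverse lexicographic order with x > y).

No, the ideals differ.

Equality of ideals is decidable: compute both reduced Gröbner bases (unique for the ordering) and check whether they agree.
Buchberger on the first generating set:
f_1 = 2x + y, LT = x.
f_2 = -y^{3} + 2xy + x + y + 1, LT = y^{3}.

The S-polynomials (S(f_1,f_2)) all reduce to 0 modulo the current basis, so we have a Gröbner basis.
Inter-reduce: drop elements whose leading term is divisible by another's, tail-reduce, and make monic.
Reduced Gröbner basis: {y^{3} + y^{2} + 2y - 1, x - 2y}.

Buchberger on the second generating set:
h_1 = y^{3} - 2xy + 2y - 1, LT = y^{3}.
h_2 = -2y^{3} - xy + x + 2, LT = y^{3}.

S(h_1,h_2): lcm = y^{3}. S = -2x + 2y.
  leading term x: no divisor's leading term divides it; move -2x to the remainder.
  leading term y: no divisor's leading term divides it; move 2y to the remainder.
  remainder -2x + 2y ≠ 0; add k_3 = -2x + 2y to the basis.

The other S-polynomials (S(h_1,k_3), S(h_2,k_3)) all reduce to 0 modulo the current basis, so we have a Gröbner basis.
Inter-reduce: drop elements whose leading term is divisible by another's, tail-reduce, and make monic.
Reduced Gröbner basis: {y^{3} - 2y^{2} + 2y - 1, x - y}.

Since the reduced bases disagree, the two ideals are not the same.
The same test decides containment: I ⊆ J iff every generator of I reduces to 0 modulo a Gröbner basis of J.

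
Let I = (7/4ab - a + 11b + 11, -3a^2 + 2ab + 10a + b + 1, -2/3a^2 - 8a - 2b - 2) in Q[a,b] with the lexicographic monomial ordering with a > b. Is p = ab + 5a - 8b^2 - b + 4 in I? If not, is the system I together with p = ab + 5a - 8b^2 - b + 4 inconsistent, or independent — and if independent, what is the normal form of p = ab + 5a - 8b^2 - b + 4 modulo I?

Adjoining ab + 5a - 8b^2 - b + 4 makes the ideal the whole ring: the system is inconsistent.

First compute the reduced Gröbner basis of I by Buchberger's algorithm.
f_1 = 7/4ab - a + 11b + 11, LT = ab.
f_2 = -3a^2 + 2ab + 10a + b + 1, LT = a^2.
f_3 = -2/3a^2 - 8a - 2b - 2, LT = a^2.

S(f_1,f_2): lcm = a^2b. S = -4/7a^2 + 2/3ab^2 + 202/21ab + 44/7a + 1/3b^2 + 1/3b.
  leading term a^2: subtract (4/21)·f_2 from -4/7a^2 + 2/3ab^2 + 202/21ab + 44/7a + 1/3b^2 + 1/3b → 2/3ab^2 + 194/21ab + 92/21a + 1/3b^2 + 1/7b - 4/21
  leading term ab^2: subtract (8/21b)·f_1 from 2/3ab^2 + 194/21ab + 92/21a + 1/3b^2 + 1/7b - 4/21 → 202/21ab + 92/21a - 27/7b^2 - 85/21b - 4/21
  leading term ab: subtract (808/147)·f_1 from 202/21ab + 92/21a - 27/7b^2 - 85/21b - 4/21 → 484/49a - 27/7b^2 - 3161/49b - 2972/49
  leading term a: no divisor's leading term divides it; move 484/49a to the remainder.
  leading term b^2: no divisor's leading term divides it; move -27/7b^2 to the remainder.
  leading term b: no divisor's leading term divides it; move -3161/49b to the remainder.
  leading term 1: no divisor's leading term divides it; move -2972/49 to the remainder.
  remainder 484/49a - 27/7b^2 - 3161/49b - 2972/49 ≠ 0; add h_4 = 484/49a - 27/7b^2 - 3161/49b - 2972/49 to the basis.

S(f_1,f_3): lcm = a^2b. S = -4/7a^2 - 40/7ab + 44/7a - 3b^2 - 3b.
  leading term a^2: subtract (4/21)·f_2 from -4/7a^2 - 40/7ab + 44/7a - 3b^2 - 3b → -128/21ab + 92/21a - 3b^2 - 67/21b - 4/21
  leading term ab: subtract (-512/147)·f_1 from -128/21ab + 92/21a - 3b^2 - 67/21b - 4/21 → 44/49a - 3b^2 + 1721/49b + 1868/49
  leading term a: subtract (1/11)·h_4 from 44/49a - 3b^2 + 1721/49b + 1868/49 → -204/77b^2 + 3156/77b + 480/11
  leading term b^2: no divisor's leading term divides it; move -204/77b^2 to the remainder.
  leading term b: no divisor's leading term divides it; move 3156/77b to the remainder.
  leading term 1: no divisor's leading term divides it; move 480/11 to the remainder.
  remainder -204/77b^2 + 3156/77b + 480/11 ≠ 0; add h_5 = -204/77b^2 + 3156/77b + 480/11 to the basis.

S(f_2,f_3): lcm = a^2. S = -2/3ab - 46/3a - 10/3b - 10/3.
  leading term ab: subtract (-8/21)·f_1 from -2/3ab - 46/3a - 10/3b - 10/3 → -110/7a + 6/7b + 6/7
  leading term a: subtract (-35/22)·h_4 from -110/7a + 6/7b + 6/7 → -135/22b^2 - 2239/22b - 1052/11
  leading term b^2: subtract (315/136)·h_5 from -135/22b^2 - 2239/22b - 1052/11 → -3344/17b - 3344/17
  leading term b: no divisor's leading term divides it; move -3344/17b to the remainder.
  leading term 1: no divisor's leading term divides it; move -3344/17 to the remainder.
  remainder -3344/17b - 3344/17 ≠ 0; add h_6 = -3344/17b - 3344/17 to the basis.

The other S-polynomials (S(f_1,h_4), S(f_2,h_4), S(f_3,h_4), S(f_1,h_5), S(f_2,h_5), S(f_3,h_5), S(h_4,h_5), S(f_1,h_6), S(f_2,h_6), S(f_3,h_6), S(h_4,h_6), S(h_5,h_6)) all reduce to 0 modulo the current basis, so we have a Gröbner basis.
Inter-reduce: drop elements whose leading term is divisible by another's, tail-reduce, and make monic.
Reduced Gröbner basis: {a, b + 1}.
Label its elements g_1 = a, g_2 = b + 1.

Reduce p = ab + 5a - 8b^2 - b + 4 modulo G:
  leading term ab: subtract (b)·g_1 from ab + 5a - 8b^2 - b + 4 → 5a - 8b^2 - b + 4
  leading term a: subtract (5)·g_1 from 5a - 8b^2 - b + 4 → -8b^2 - b + 4
  leading term b^2: subtract (-8b)·g_2 from -8b^2 - b + 4 → 7b + 4
  leading term b: subtract (7)·g_2 from 7b + 4 → -3
  leading term 1: no divisor's leading term divides it; move -3 to the remainder.
  normal form = -3.
The normal form is nonzero, so p ∉ I. Since p minus its normal form lies in I, I + (p) = I + (r) where r = -3; decide whether this ideal is the whole ring.
Here r = -3 is a nonzero constant, hence a unit: 1 ∈ I + (p), the Gröbner basis of I + (p) is {1}, and the enlarged system has no common solution — adjoining p is inconsistent.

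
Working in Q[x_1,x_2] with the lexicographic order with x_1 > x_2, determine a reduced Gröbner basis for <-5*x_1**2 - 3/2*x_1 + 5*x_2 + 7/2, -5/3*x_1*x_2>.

G = {x_1**2 + 3/10*x_1 - x_2 - 7/10, x_1*x_2, x_2**2 + 7/10*x_2}

f_1 = -5*x_1**2 - 3/2*x_1 + 5*x_2 + 7/2, LT = x_1**2.
f_2 = -5/3*x_1*x_2, LT = x_1*x_2.

S(f_1,f_2): lcm = x_1**2*x_2. S = 3/10*x_1*x_2 - x_2**2 - 7/10*x_2.
  reduce S modulo (f_1, f_2):
  remainder -x_2**2 - 7/10*x_2 ≠ 0; add g_3 = -x_2**2 - 7/10*x_2 to the basis.

The other S-polynomials (S(f_1,g_3), S(f_2,g_3)) all reduce to 0 modulo the current basis, so we have a Gröbner basis.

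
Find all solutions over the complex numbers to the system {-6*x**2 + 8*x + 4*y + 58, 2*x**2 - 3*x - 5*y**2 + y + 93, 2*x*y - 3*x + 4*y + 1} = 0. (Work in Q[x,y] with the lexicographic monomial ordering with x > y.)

Compute a lex Gröbner basis by Buchberger's algorithm.
f_1 = -6*x**2 + 8*x + 4*y + 58, LT = x**2.
f_2 = 2*x**2 - 3*x - 5*y**2 + y + 93, LT = x**2.
f_3 = 2*x*y - 3*x + 4*y + 1, LT = x*y.

S(f_1,f_2): lcm = x**2. S = 1/6*x + 5/2*y**2 - 7/6*y - 337/6.
  leading term x: no divisor's leading term divides it; move 1/6*x to the remainder.
  leading term y**2: no divisor's leading term divides it; move 5/2*y**2 to the remainder.
  leading term y: no divisor's leading term divides it; move -7/6*y to the remainder.
  leading term 1: no divisor's leading term divides it; move -337/6 to the remainder.
  remainder 1/6*x + 5/2*y**2 - 7/6*y - 337/6 ≠ 0; add h_4 = 1/6*x + 5/2*y**2 - 7/6*y - 337/6 to the basis.

S(f_1,f_3): lcm = x**2*y. S = 3/2*x**2 - 10/3*x*y - 1/2*x - 2/3*y**2 - 29/3*y.
  leading term x**2: subtract (-1/4)·f_1 from 3/2*x**2 - 10/3*x*y - 1/2*x - 2/3*y**2 - 29/3*y → -10/3*x*y + 3/2*x - 2/3*y**2 - 26/3*y + 29/2
  leading term x*y: subtract (-5/3)·f_3 from -10/3*x*y + 3/2*x - 2/3*y**2 - 26/3*y + 29/2 → -7/2*x - 2/3*y**2 - 2*y + 97/6
  leading term x: subtract (-21)·h_4 from -7/2*x - 2/3*y**2 - 2*y + 97/6 → 311/6*y**2 - 53/2*y - 3490/3
  leading term y**2: no divisor's leading term divides it; move 311/6*y**2 to the remainder.
  leading term y: no divisor's leading term divides it; move -53/2*y to the remainder.
  leading term 1: no divisor's leading term divides it; move -3490/3 to the remainder.
  remainder 311/6*y**2 - 53/2*y - 3490/3 ≠ 0; add h_5 = 311/6*y**2 - 53/2*y - 3490/3 to the basis.

S(f_2,f_3): lcm = x**2*y. S = 3/2*x**2 - 7/2*x*y - 1/2*x - 5/2*y**3 + 1/2*y**2 + 93/2*y.
  leading term x**2: subtract (-1/4)·f_1 from 3/2*x**2 - 7/2*x*y - 1/2*x - 5/2*y**3 + 1/2*y**2 + 93/2*y → -7/2*x*y + 3/2*x - 5/2*y**3 + 1/2*y**2 + 95/2*y + 29/2
  leading term x*y: subtract (-7/4)·f_3 from -7/2*x*y + 3/2*x - 5/2*y**3 + 1/2*y**2 + 95/2*y + 29/2 → -15/4*x - 5/2*y**3 + 1/2*y**2 + 109/2*y + 65/4
  leading term x: subtract (-45/2)·h_4 from -15/4*x - 5/2*y**3 + 1/2*y**2 + 109/2*y + 65/4 → -5/2*y**3 + 227/4*y**2 + 113/4*y - 2495/2
  leading term y**3: subtract (-15/311*y)·h_5 from -5/2*y**3 + 227/4*y**2 + 113/4*y - 2495/2 → 69007/1244*y**2 - 34657/1244*y - 2495/2
  leading term y**2: subtract (207021/193442)·h_5 from 69007/1244*y**2 - 34657/1244*y - 2495/2 → 96893/193442*y - 484465/193442
  leading term y: no divisor's leading term divides it; move 96893/193442*y to the remainder.
  leading term 1: no divisor's leading term divides it; move -484465/193442 to the remainder.
  remainder 96893/193442*y - 484465/193442 ≠ 0; add h_6 = 96893/193442*y - 484465/193442 to the basis.

S(f_1,h_4): lcm = x**2. S = -15*x*y**2 + 7*x*y + 1007/3*x - 2/3*y - 29/3.
  leading term x*y**2: subtract (-15/2*y)·f_3 from -15*x*y**2 + 7*x*y + 1007/3*x - 2/3*y - 29/3 → -31/2*x*y + 1007/3*x + 30*y**2 + 41/6*y - 29/3
  leading term x*y: subtract (-31/4)·f_3 from -31/2*x*y + 1007/3*x + 30*y**2 + 41/6*y - 29/3 → 3749/12*x + 30*y**2 + 227/6*y - 23/12
  leading term x: subtract (3749/2)·h_4 from 3749/12*x + 30*y**2 + 227/6*y - 23/12 → -18625/4*y**2 + 8899/4*y + 210565/2
  leading term y**2: subtract (-55875/622)·h_5 from -18625/4*y**2 + 8899/4*y + 210565/2 → -96893/622*y + 484465/622
  leading term y: subtract (-311)·h_6 from -96893/622*y + 484465/622 → 0
  remainder 0.

S(f_2,h_4): lcm = x**2. S = -15*x*y**2 + 7*x*y + 671/2*x - 5/2*y**2 + 1/2*y + 93/2.
  leading term x*y**2: subtract (-15/2*y)·f_3 from -15*x*y**2 + 7*x*y + 671/2*x - 5/2*y**2 + 1/2*y + 93/2 → -31/2*x*y + 671/2*x + 55/2*y**2 + 8*y + 93/2
  leading term x*y: subtract (-31/4)·f_3 from -31/2*x*y + 671/2*x + 55/2*y**2 + 8*y + 93/2 → 1249/4*x + 55/2*y**2 + 39*y + 217/4
  leading term x: subtract (3747/2)·h_4 from 1249/4*x + 55/2*y**2 + 39*y + 217/4 → -18625/4*y**2 + 8899/4*y + 210565/2
  leading term y**2: subtract (-55875/622)·h_5 from -18625/4*y**2 + 8899/4*y + 210565/2 → -96893/622*y + 484465/622
  leading term y: subtract (-311)·h_6 from -96893/622*y + 484465/622 → 0
  remainder 0.

S(f_3,h_4): lcm = x*y. S = -3/2*x - 15*y**3 + 7*y**2 + 339*y + 1/2.
  leading term x: subtract (-9)·h_4 from -3/2*x - 15*y**3 + 7*y**2 + 339*y + 1/2 → -15*y**3 + 59/2*y**2 + 657/2*y - 505
  leading term y**3: subtract (-90/311*y)·h_5 from -15*y**3 + 59/2*y**2 + 657/2*y - 505 → 13579/622*y**2 - 5073/622*y - 505
  leading term y**2: subtract (40737/96721)·h_5 from 13579/622*y**2 - 5073/622*y - 505 → 290679/96721*y - 1453395/96721
  leading term y: subtract (6)·h_6 from 290679/96721*y - 1453395/96721 → 0
  remainder 0.

S(f_1,h_5): leading monomials are coprime, so the S-polynomial reduces to 0 (Buchberger's first criterion).
S(f_2,h_5): leading monomials are coprime, so the S-polynomial reduces to 0 (Buchberger's first criterion).
S(f_3,h_5): lcm = x*y**2. S = -615/622*x*y + 6980/311*x + 2*y**2 + 1/2*y.
  leading term x*y: subtract (-615/1244)·f_3 from -615/622*x*y + 6980/311*x + 2*y**2 + 1/2*y → 26075/1244*x + 2*y**2 + 1541/622*y + 615/1244
  leading term x: subtract (78225/622)·h_4 from 26075/1244*x + 2*y**2 + 1541/622*y + 615/1244 → -388637/1244*y**2 + 185607/1244*y + 4393945/622
  leading term y**2: subtract (-1165911/193442)·h_5 from -388637/1244*y**2 + 185607/1244*y + 4393945/622 → -2034753/193442*y + 10173765/193442
  leading term y: subtract (-21)·h_6 from -2034753/193442*y + 10173765/193442 → 0
  remainder 0.

S(h_4,h_5): leading monomials are coprime, so the S-polynomial reduces to 0 (Buchberger's first criterion).
S(f_1,h_6): leading monomials are coprime, so the S-polynomial reduces to 0 (Buchberger's first criterion).
S(f_2,h_6): leading monomials are coprime, so the S-polynomial reduces to 0 (Buchberger's first criterion).
S(f_3,h_6): lcm = x*y. S = 7/2*x + 2*y + 1/2.
  leading term x: subtract (21)·h_4 from 7/2*x + 2*y + 1/2 → -105/2*y**2 + 53/2*y + 1180
  leading term y**2: subtract (-315/311)·h_5 from -105/2*y**2 + 53/2*y + 1180 → -106/311*y + 530/311
  leading term y: subtract (-65932/96893)·h_6 from -106/311*y + 530/311 → 0
  remainder 0.

S(h_4,h_6): leading monomials are coprime, so the S-polynomial reduces to 0 (Buchberger's first criterion).
S(h_5,h_6): lcm = y**2. S = 1396/311*y - 6980/311.
  leading term y: subtract (868312/96893)·h_6 from 1396/311*y - 6980/311 → 0
  remainder 0.

Every S-polynomial of the final basis reduces to 0, so we have a Gröbner basis.
Inter-reduce: drop elements whose leading term is divisible by another's, tail-reduce, and make monic.
Reduced Gröbner basis: {x + 3, y - 5}.

A lex Gröbner basis eliminates variables successively. Here y - 5 depends only on y, with roots {5}; lifting each root through the earlier basis elements recovers the full solutions.
  y = 5: the earlier basis element becomes x + 3 = 0, giving x = -3 — point (-3, 5).
Each listed point satisfies every original equation (direct substitution).

{(-3, 5)}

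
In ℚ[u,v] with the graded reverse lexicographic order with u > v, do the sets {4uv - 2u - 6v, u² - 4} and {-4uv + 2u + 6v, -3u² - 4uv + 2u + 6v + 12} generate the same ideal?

Yes, the ideals are equal.

Two ideals are equal iff their reduced Gröbner bases coincide (the reduced basis is unique for a fixed ordering).
Buchberger on the first generating set:
f_1 = 4uv - 2u - 6v, LT = uv.
f_2 = u² - 4, LT = u².

S(f_1,f_2): lcm = u²v. S = -½u² - 3/2uv + 4v.
  reduce S modulo (f_1, f_2):
  remainder -¾u + 7/4v - 2 ≠ 0; add g_3 = -¾u + 7/4v - 2 to the basis.

S(f_1,g_3): lcm = uv. S = 7/3v² - ½u - 25/6v.
  reduce S modulo (f_1, f_2, g_3):
  remainder 7/3v² - 16/3v + 4/3 ≠ 0; add g_4 = 7/3v² - 16/3v + 4/3 to the basis.

The other S-polynomials (S(f_2,g_3), S(f_1,g_4), S(f_2,g_4), S(g_3,g_4)) all reduce to 0 modulo the current basis, so we have a Gröbner basis.
Inter-reduce: drop elements whose leading term is divisible by another's, tail-reduce, and make monic.
Reduced Gröbner basis: {v² - 16/7v + 4/7, u - 7/3v + 8/3}.

Buchberger on the second generating set:
h_1 = -4uv + 2u + 6v, LT = uv.
h_2 = -3u² - 4uv + 2u + 6v + 12, LT = u².

S(h_1,h_2): lcm = u²v. S = -4/3uv² - ½u² - ⅚uv + 2v² + 4v.
  reduce S modulo (h_1, h_2):
  remainder -¾u + 7/4v - 2 ≠ 0; add k_3 = -¾u + 7/4v - 2 to the basis.

S(h_1,k_3): lcm = uv. S = 7/3v² - ½u - 25/6v.
  reduce S modulo (h_1, h_2, k_3):
  remainder 7/3v² - 16/3v + 4/3 ≠ 0; add k_4 = 7/3v² - 16/3v + 4/3 to the basis.

The other S-polynomials (S(h_2,k_3), S(h_1,k_4), S(h_2,k_4), S(k_3,k_4)) all reduce to 0 modulo the current basis, so we have a Gröbner basis.
Inter-reduce: drop elements whose leading term is divisible by another's, tail-reduce, and make monic.
Reduced Gröbner basis: {v² - 16/7v + 4/7, u - 7/3v + 8/3}.

Same reduced basis, so the two generating sets span the same ideal.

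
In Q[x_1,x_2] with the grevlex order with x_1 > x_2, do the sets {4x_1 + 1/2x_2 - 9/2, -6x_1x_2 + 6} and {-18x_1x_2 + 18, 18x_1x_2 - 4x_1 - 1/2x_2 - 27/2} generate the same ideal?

Yes, the ideals are equal.

Two ideals are equal iff their reduced Gröbner bases coincide (the reduced basis is unique for a fixed ordering).
Buchberger on the first generating set:
f_1 = 4x_1 + 1/2x_2 - 9/2, LT = x_1.
f_2 = -6x_1x_2 + 6, LT = x_1x_2.

S(f_1,f_2): lcm = x_1x_2. S = 1/8x_2^2 - 9/8x_2 + 1.
  reduce S modulo (f_1, f_2):
  remainder 1/8x_2^2 - 9/8x_2 + 1 ≠ 0; add g_3 = 1/8x_2^2 - 9/8x_2 + 1 to the basis.

The other S-polynomials (S(f_1,g_3), S(f_2,g_3)) all reduce to 0 modulo the current basis, so we have a Gröbner basis.
Inter-reduce: drop elements whose leading term is divisible by another's, tail-reduce, and make monic.
Reduced Gröbner basis: {x_2^2 - 9x_2 + 8, x_1 + 1/8x_2 - 9/8}.

Buchberger on the second generating set:
h_1 = -18x_1x_2 + 18, LT = x_1x_2.
h_2 = 18x_1x_2 - 4x_1 - 1/2x_2 - 27/2, LT = x_1x_2.

S(h_1,h_2): lcm = x_1x_2. S = 2/9x_1 + 1/36x_2 - 1/4.
  reduce S modulo (h_1, h_2):
  remainder 2/9x_1 + 1/36x_2 - 1/4 ≠ 0; add k_3 = 2/9x_1 + 1/36x_2 - 1/4 to the basis.

S(h_1,k_3): lcm = x_1x_2. S = -1/8x_2^2 + 9/8x_2 - 1.
  reduce S modulo (h_1, h_2, k_3):
  remainder -1/8x_2^2 + 9/8x_2 - 1 ≠ 0; add k_4 = -1/8x_2^2 + 9/8x_2 - 1 to the basis.

The other S-polynomials (S(h_2,k_3), S(h_1,k_4), S(h_2,k_4), S(k_3,k_4)) all reduce to 0 modulo the current basis, so we have a Gröbner basis.
Inter-reduce: drop elements whose leading term is divisible by another's, tail-reduce, and make monic.
Reduced Gröbner basis: {x_2^2 - 9x_2 + 8, x_1 + 1/8x_2 - 9/8}.

These coincide, so the ideals are equal.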